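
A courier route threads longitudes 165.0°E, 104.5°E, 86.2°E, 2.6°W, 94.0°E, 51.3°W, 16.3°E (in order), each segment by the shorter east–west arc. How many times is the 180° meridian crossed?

0

Leg 1: +165.0° → +104.5°, shortest Δλ = -60.5° (west) — does not cross 180°.
Leg 2: +104.5° → +86.2°, shortest Δλ = -18.3° (west) — does not cross 180°.
Leg 3: +86.2° → -2.6°, shortest Δλ = -88.8° (west) — does not cross 180°.
Leg 4: -2.6° → +94.0°, shortest Δλ = 96.6° (east) — does not cross 180°.
Leg 5: +94.0° → -51.3°, shortest Δλ = -145.3° (west) — does not cross 180°.
Leg 6: -51.3° → +16.3°, shortest Δλ = 67.6° (east) — does not cross 180°.
Total crossings: 0.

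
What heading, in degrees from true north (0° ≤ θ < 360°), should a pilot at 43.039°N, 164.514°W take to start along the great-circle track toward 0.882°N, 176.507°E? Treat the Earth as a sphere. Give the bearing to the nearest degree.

207°

Δλ = 176.507 − -164.514 = 341.021°; wrapped into (−180°, 180°]: -18.979°.
θ = atan2( sin Δλ · cos φ₂ , cos φ₁ · sin φ₂ − sin φ₁ · cos φ₂ · cos Δλ )
  = atan2(-0.32518, -0.63407) = -152.849° → normalised to [0°, 360°): 207.151°.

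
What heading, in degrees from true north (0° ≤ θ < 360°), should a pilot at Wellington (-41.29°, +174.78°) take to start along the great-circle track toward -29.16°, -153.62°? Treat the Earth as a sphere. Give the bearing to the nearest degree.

75°

Δλ = -153.62 − 174.78 = -328.40°; wrapped into (−180°, 180°]: 31.60°.
θ = atan2( sin Δλ · cos φ₂ , cos φ₁ · sin φ₂ − sin φ₁ · cos φ₂ · cos Δλ )
  = atan2(0.45758, 0.12469) = 74.757° → normalised to [0°, 360°): 74.757°.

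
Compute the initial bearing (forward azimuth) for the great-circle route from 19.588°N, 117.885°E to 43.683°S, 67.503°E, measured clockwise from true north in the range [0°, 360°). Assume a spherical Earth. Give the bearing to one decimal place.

214.7°

Δλ = 67.503 − 117.885 = -50.382°.
θ = atan2( sin Δλ · cos φ₂ , cos φ₁ · sin φ₂ − sin φ₁ · cos φ₂ · cos Δλ )
  = atan2(-0.55707, -0.80530) = -145.326° → normalised to [0°, 360°): 214.674°.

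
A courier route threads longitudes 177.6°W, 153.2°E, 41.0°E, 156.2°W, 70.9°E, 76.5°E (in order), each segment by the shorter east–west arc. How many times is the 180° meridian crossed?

3

Leg 1: -177.6° → +153.2°, shortest Δλ = -29.2° (west) — crosses 180°.
Leg 2: +153.2° → +41.0°, shortest Δλ = -112.2° (west) — does not cross 180°.
Leg 3: +41.0° → -156.2°, shortest Δλ = 162.8° (east) — crosses 180°.
Leg 4: -156.2° → +70.9°, shortest Δλ = -132.9° (west) — crosses 180°.
Leg 5: +70.9° → +76.5°, shortest Δλ = 5.6° (east) — does not cross 180°.
Total crossings: 3.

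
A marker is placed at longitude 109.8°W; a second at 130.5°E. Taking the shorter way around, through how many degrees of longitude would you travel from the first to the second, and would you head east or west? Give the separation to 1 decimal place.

Raw difference: 130.5 − -109.8 = 240.3°.
Normalise into (−180°, 180°]: 240.3° − 360° = -119.7°.
Negative ⇒ the second point lies to the west; separation 119.7°.

119.7° west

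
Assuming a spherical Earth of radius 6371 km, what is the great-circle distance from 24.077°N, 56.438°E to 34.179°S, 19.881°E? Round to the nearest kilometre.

7541 km

Δλ = 19.881 − 56.438 = -36.557°.
Δφ = -34.179 − 24.077 = -58.256°.
a = sin²(Δφ/2) + cos φ₁ · cos φ₂ · sin²(Δλ/2) = 0.311236.
c = 2·atan2(√a, √(1−a)) = 1.18367 rad → d = 6371·c ≈ 7541.16 km.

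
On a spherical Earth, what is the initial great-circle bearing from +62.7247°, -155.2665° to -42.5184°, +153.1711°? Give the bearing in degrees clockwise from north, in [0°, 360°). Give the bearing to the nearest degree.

Δλ = 153.1711 − -155.2665 = 308.4376°; wrapped into (−180°, 180°]: -51.5624°.
θ = atan2( sin Δλ · cos φ₂ , cos φ₁ · sin φ₂ − sin φ₁ · cos φ₂ · cos Δλ )
  = atan2(-0.57733, -0.71697) = -141.158° → normalised to [0°, 360°): 218.842°.

219°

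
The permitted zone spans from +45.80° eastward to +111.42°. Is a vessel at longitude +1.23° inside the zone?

Band width going east from +45.80° to +111.42°: ((111.42 − 45.80) mod 360) = 65.62°.
Offset of +1.23° east of the west edge: ((1.23 − 45.80) mod 360) = 315.43°.
315.43° > 65.62° ⇒ outside.

No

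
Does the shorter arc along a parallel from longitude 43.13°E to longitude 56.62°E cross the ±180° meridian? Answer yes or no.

Signed shortest Δλ = ((56.62 − 43.13 + 180) mod 360) − 180 = 13.49°.
Going east by 13.49° from +43.13° reaches +56.62° without touching 180°.

No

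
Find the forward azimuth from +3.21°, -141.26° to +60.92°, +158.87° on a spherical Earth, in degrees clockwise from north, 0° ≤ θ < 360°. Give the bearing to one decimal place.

333.9°

Δλ = 158.87 − -141.26 = 300.13°; wrapped into (−180°, 180°]: -59.87°.
θ = atan2( sin Δλ · cos φ₂ , cos φ₁ · sin φ₂ − sin φ₁ · cos φ₂ · cos Δλ )
  = atan2(-0.42036, 0.85891) = -26.078° → normalised to [0°, 360°): 333.922°.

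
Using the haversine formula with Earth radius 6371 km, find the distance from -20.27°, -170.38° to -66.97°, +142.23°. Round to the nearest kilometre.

Δλ = 142.23 − -170.38 = 312.61°; wrapped into (−180°, 180°]: -47.39°.
Δφ = -66.97 − -20.27 = -46.70°.
a = sin²(Δφ/2) + cos φ₁ · cos φ₂ · sin²(Δλ/2) = 0.216358.
c = 2·atan2(√a, √(1−a)) = 0.96759 rad → d = 6371·c ≈ 6164.53 km.

6165 km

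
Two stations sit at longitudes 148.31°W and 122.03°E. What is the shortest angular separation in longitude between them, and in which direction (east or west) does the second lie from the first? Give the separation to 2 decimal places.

Raw difference: 122.03 − -148.31 = 270.34°.
Normalise into (−180°, 180°]: 270.34° − 360° = -89.66°.
Negative ⇒ the second point lies to the west; separation 89.66°.

89.66° west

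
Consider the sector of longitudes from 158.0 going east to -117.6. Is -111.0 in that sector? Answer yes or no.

Band width going east from +158.0° to -117.6°: ((-117.6 − 158.0) mod 360) = 84.4°.
Offset of -111.0° east of the west edge: ((-111.0 − 158.0) mod 360) = 91.0°.
91.0° > 84.4° ⇒ outside.

No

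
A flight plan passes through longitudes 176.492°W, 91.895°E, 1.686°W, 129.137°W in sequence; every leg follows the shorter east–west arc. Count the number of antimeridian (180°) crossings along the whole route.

1

Leg 1: -176.492° → +91.895°, shortest Δλ = -91.613° (west) — crosses 180°.
Leg 2: +91.895° → -1.686°, shortest Δλ = -93.581° (west) — does not cross 180°.
Leg 3: -1.686° → -129.137°, shortest Δλ = -127.451° (west) — does not cross 180°.
Total crossings: 1.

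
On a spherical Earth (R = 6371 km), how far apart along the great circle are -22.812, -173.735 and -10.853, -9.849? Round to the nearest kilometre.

15881 km

Δλ = -9.849 − -173.735 = 163.886°.
Δφ = -10.853 − -22.812 = 11.959°.
a = sin²(Δφ/2) + cos φ₁ · cos φ₂ · sin²(Δλ/2) = 0.898363.
c = 2·atan2(√a, √(1−a)) = 2.49265 rad → d = 6371·c ≈ 15880.69 km.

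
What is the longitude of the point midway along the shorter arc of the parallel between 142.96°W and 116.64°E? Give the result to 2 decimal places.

Signed shortest Δλ from -142.96° to +116.64° is -100.40°.
Midpoint longitude = -142.96° + (-100.40°)/2 = -142.96° − 50.20° = -193.16°.
Normalise into (−180°, 180°]: +166.84°.
(The naïve average (-142.96 + +116.64)/2 = -13.16° is on the wrong side of the globe.)

166.84°E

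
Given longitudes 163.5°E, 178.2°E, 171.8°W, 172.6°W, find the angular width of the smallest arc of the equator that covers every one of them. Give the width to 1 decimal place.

Sort the longitudes: -172.6°, -171.8°, +163.5°, +178.2°.
Eastward gaps between consecutive values (wrapping around): 0.8°, 335.3°, 14.7°, 9.2°.
Largest gap = 335.3° ⇒ minimal covering band is its complement: 360° − 335.3° = 24.7°.
Band runs from +163.5° eastward to -171.8°, crossing the antimeridian.

24.7°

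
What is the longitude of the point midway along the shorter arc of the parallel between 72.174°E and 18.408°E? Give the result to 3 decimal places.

45.291°E

Signed shortest Δλ from +72.174° to +18.408° is -53.766°.
Midpoint longitude = +72.174° + (-53.766°)/2 = +72.174° − 26.883° = +45.291°.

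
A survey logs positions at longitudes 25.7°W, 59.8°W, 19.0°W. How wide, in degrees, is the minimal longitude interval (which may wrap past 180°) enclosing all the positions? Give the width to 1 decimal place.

Sort the longitudes: -59.8°, -25.7°, -19.0°.
Eastward gaps between consecutive values (wrapping around): 34.1°, 6.7°, 319.2°.
Largest gap = 319.2° ⇒ minimal covering band is its complement: 360° − 319.2° = 40.8°.
Band runs from -59.8° eastward to -19.0°.

40.8°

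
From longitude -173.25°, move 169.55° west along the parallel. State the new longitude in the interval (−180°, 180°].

+17.20°

Start at -173.25°; shift −169.55° → -342.80°.
-342.80° lies outside (−180°, 180°]; add 360° → +17.20°.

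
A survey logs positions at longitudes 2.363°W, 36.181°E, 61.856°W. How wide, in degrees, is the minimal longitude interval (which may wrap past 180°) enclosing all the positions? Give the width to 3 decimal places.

Sort the longitudes: -61.856°, -2.363°, +36.181°.
Eastward gaps between consecutive values (wrapping around): 59.493°, 38.544°, 261.963°.
Largest gap = 261.963° ⇒ minimal covering band is its complement: 360° − 261.963° = 98.037°.
Band runs from -61.856° eastward to +36.181°.

98.037°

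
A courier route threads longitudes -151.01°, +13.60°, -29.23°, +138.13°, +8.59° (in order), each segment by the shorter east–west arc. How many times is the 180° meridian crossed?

0

Leg 1: -151.01° → +13.60°, shortest Δλ = 164.61° (east) — does not cross 180°.
Leg 2: +13.60° → -29.23°, shortest Δλ = -42.83° (west) — does not cross 180°.
Leg 3: -29.23° → +138.13°, shortest Δλ = 167.36° (east) — does not cross 180°.
Leg 4: +138.13° → +8.59°, shortest Δλ = -129.54° (west) — does not cross 180°.
Total crossings: 0.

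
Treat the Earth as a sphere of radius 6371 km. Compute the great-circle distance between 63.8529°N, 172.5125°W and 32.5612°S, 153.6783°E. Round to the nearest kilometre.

Δλ = 153.6783 − -172.5125 = 326.1908°; wrapped into (−180°, 180°]: -33.8092°.
Δφ = -32.5612 − 63.8529 = -96.4141°.
a = sin²(Δφ/2) + cos φ₁ · cos φ₂ · sin²(Δλ/2) = 0.587260.
c = 2·atan2(√a, √(1−a)) = 1.74622 rad → d = 6371·c ≈ 11125.14 km.

11125 km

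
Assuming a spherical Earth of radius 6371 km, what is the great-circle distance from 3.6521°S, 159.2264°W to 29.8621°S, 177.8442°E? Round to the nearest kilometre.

Δλ = 177.8442 − -159.2264 = 337.0706°; wrapped into (−180°, 180°]: -22.9294°.
Δφ = -29.8621 − -3.6521 = -26.2100°.
a = sin²(Δφ/2) + cos φ₁ · cos φ₂ · sin²(Δλ/2) = 0.085601.
c = 2·atan2(√a, √(1−a)) = 0.59384 rad → d = 6371·c ≈ 3783.37 km.

3783 km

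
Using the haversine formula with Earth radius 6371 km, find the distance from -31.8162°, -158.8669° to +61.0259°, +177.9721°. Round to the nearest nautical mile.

Δλ = 177.9721 − -158.8669 = 336.8390°; wrapped into (−180°, 180°]: -23.1610°.
Δφ = 61.0259 − -31.8162 = 92.8421°.
a = sin²(Δφ/2) + cos φ₁ · cos φ₂ · sin²(Δλ/2) = 0.541380.
c = 2·atan2(√a, √(1−a)) = 1.65365 rad → d = 6371·c ≈ 10535.41 km ≈ 5688.67 nmi.

5689 nmi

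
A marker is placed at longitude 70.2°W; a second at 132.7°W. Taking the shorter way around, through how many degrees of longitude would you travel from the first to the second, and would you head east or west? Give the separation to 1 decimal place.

62.5° west

Raw difference: -132.7 − -70.2 = -62.5°.
Normalise into (−180°, 180°]: -62.5° stays -62.5°.
Negative ⇒ the second point lies to the west; separation 62.5°.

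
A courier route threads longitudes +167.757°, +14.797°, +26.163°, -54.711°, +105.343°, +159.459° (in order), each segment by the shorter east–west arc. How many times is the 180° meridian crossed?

Leg 1: +167.757° → +14.797°, shortest Δλ = -152.96° (west) — does not cross 180°.
Leg 2: +14.797° → +26.163°, shortest Δλ = 11.366° (east) — does not cross 180°.
Leg 3: +26.163° → -54.711°, shortest Δλ = -80.874° (west) — does not cross 180°.
Leg 4: -54.711° → +105.343°, shortest Δλ = 160.054° (east) — does not cross 180°.
Leg 5: +105.343° → +159.459°, shortest Δλ = 54.116° (east) — does not cross 180°.
Total crossings: 0.

0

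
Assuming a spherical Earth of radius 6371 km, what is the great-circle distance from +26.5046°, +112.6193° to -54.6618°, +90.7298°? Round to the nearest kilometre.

9265 km

Δλ = 90.7298 − 112.6193 = -21.8895°.
Δφ = -54.6618 − 26.5046 = -81.1664°.
a = sin²(Δφ/2) + cos φ₁ · cos φ₂ · sin²(Δλ/2) = 0.441876.
c = 2·atan2(√a, √(1−a)) = 1.45428 rad → d = 6371·c ≈ 9265.25 km.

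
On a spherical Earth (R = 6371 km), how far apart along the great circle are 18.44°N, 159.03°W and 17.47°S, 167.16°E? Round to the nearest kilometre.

Δλ = 167.16 − -159.03 = 326.19°; wrapped into (−180°, 180°]: -33.81°.
Δφ = -17.47 − 18.44 = -35.91°.
a = sin²(Δφ/2) + cos φ₁ · cos φ₂ · sin²(Δλ/2) = 0.171545.
c = 2·atan2(√a, √(1−a)) = 0.85408 rad → d = 6371·c ≈ 5441.37 km.

5441 km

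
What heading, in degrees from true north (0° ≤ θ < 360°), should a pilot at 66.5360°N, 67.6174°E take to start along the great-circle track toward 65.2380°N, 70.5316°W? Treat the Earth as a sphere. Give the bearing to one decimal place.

Δλ = -70.5316 − 67.6174 = -138.1490°.
θ = atan2( sin Δλ · cos φ₂ , cos φ₁ · sin φ₂ − sin φ₁ · cos φ₂ · cos Δλ )
  = atan2(-0.27945, 0.64776) = -23.336° → normalised to [0°, 360°): 336.664°.

336.7°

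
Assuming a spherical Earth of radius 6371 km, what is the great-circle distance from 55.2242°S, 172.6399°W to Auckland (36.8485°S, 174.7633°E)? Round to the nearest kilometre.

Δλ = 174.7633 − -172.6399 = 347.4032°; wrapped into (−180°, 180°]: -12.5968°.
Δφ = -36.8485 − -55.2242 = 18.3757°.
a = sin²(Δφ/2) + cos φ₁ · cos φ₂ · sin²(Δλ/2) = 0.030988.
c = 2·atan2(√a, √(1−a)) = 0.35391 rad → d = 6371·c ≈ 2254.79 km.

2255 km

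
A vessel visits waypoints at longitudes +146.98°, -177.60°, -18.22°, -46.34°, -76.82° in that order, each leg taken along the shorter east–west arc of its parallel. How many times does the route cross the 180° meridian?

1

Leg 1: +146.98° → -177.60°, shortest Δλ = 35.42° (east) — crosses 180°.
Leg 2: -177.60° → -18.22°, shortest Δλ = 159.38° (east) — does not cross 180°.
Leg 3: -18.22° → -46.34°, shortest Δλ = -28.12° (west) — does not cross 180°.
Leg 4: -46.34° → -76.82°, shortest Δλ = -30.48° (west) — does not cross 180°.
Total crossings: 1.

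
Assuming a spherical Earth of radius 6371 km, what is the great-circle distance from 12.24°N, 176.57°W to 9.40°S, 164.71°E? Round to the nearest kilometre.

Δλ = 164.71 − -176.57 = 341.28°; wrapped into (−180°, 180°]: -18.72°.
Δφ = -9.40 − 12.24 = -21.64°.
a = sin²(Δφ/2) + cos φ₁ · cos φ₂ · sin²(Δλ/2) = 0.060743.
c = 2·atan2(√a, √(1−a)) = 0.49805 rad → d = 6371·c ≈ 3173.10 km.

3173 km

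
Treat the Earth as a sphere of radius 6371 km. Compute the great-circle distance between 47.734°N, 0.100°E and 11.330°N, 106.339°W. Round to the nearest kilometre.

10270 km

Δλ = -106.339 − 0.100 = -106.439°.
Δφ = 11.330 − 47.734 = -36.404°.
a = sin²(Δφ/2) + cos φ₁ · cos φ₂ · sin²(Δλ/2) = 0.520620.
c = 2·atan2(√a, √(1−a)) = 1.61205 rad → d = 6371·c ≈ 10270.35 km.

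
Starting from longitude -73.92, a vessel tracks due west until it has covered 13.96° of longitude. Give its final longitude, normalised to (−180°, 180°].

Start at -73.92°; shift −13.96° → -87.88°.
-87.88° already lies in (−180°, 180°].

-87.88°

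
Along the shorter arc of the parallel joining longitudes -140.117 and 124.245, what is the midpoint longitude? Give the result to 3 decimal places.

+172.064°

Signed shortest Δλ from -140.117° to +124.245° is -95.638°.
Midpoint longitude = -140.117° + (-95.638°)/2 = -140.117° − 47.819° = -187.936°.
Normalise into (−180°, 180°]: +172.064°.
(The naïve average (-140.117 + +124.245)/2 = -7.936° is on the wrong side of the globe.)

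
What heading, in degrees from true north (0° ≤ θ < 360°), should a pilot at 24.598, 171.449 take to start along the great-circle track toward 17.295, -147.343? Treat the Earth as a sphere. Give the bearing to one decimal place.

Δλ = -147.343 − 171.449 = -318.792°; wrapped into (−180°, 180°]: 41.208°.
θ = atan2( sin Δλ · cos φ₂ , cos φ₁ · sin φ₂ − sin φ₁ · cos φ₂ · cos Δλ )
  = atan2(0.62901, -0.02868) = 92.611° → normalised to [0°, 360°): 92.611°.

92.6°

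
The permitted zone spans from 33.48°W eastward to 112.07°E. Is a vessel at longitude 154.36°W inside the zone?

No

Band width going east from -33.48° to +112.07°: ((112.07 − -33.48) mod 360) = 145.55°.
Offset of -154.36° east of the west edge: ((-154.36 − -33.48) mod 360) = 239.12°.
239.12° > 145.55° ⇒ outside.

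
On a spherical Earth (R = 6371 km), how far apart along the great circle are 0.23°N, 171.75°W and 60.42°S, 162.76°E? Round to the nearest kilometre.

Δλ = 162.76 − -171.75 = 334.51°; wrapped into (−180°, 180°]: -25.49°.
Δφ = -60.42 − 0.23 = -60.65°.
a = sin²(Δφ/2) + cos φ₁ · cos φ₂ · sin²(Δλ/2) = 0.278953.
c = 2·atan2(√a, √(1−a)) = 1.11287 rad → d = 6371·c ≈ 7090.07 km.

7090 km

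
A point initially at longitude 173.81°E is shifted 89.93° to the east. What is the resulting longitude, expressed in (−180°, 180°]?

Start at +173.81°; shift +89.93° → +263.74°.
+263.74° lies outside (−180°, 180°]; subtract 360° → -96.26°.

96.26°W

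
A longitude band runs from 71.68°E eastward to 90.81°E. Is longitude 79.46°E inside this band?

Yes

Band width going east from +71.68° to +90.81°: ((90.81 − 71.68) mod 360) = 19.13°.
Offset of +79.46° east of the west edge: ((79.46 − 71.68) mod 360) = 7.78°.
7.78° ≤ 19.13° ⇒ inside.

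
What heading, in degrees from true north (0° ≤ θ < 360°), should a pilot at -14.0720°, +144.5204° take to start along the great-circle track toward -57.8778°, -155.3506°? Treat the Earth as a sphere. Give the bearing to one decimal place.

148.7°

Δλ = -155.3506 − 144.5204 = -299.8710°; wrapped into (−180°, 180°]: 60.1290°.
θ = atan2( sin Δλ · cos φ₂ , cos φ₁ · sin φ₂ − sin φ₁ · cos φ₂ · cos Δλ )
  = atan2(0.46109, -0.75711) = 148.658° → normalised to [0°, 360°): 148.658°.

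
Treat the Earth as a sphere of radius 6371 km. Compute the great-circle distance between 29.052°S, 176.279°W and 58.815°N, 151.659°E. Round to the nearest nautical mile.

Δλ = 151.659 − -176.279 = 327.938°; wrapped into (−180°, 180°]: -32.062°.
Δφ = 58.815 − -29.052 = 87.867°.
a = sin²(Δφ/2) + cos φ₁ · cos φ₂ · sin²(Δλ/2) = 0.515911.
c = 2·atan2(√a, √(1−a)) = 1.60262 rad → d = 6371·c ≈ 10210.32 km ≈ 5513.13 nmi.

5513 nmi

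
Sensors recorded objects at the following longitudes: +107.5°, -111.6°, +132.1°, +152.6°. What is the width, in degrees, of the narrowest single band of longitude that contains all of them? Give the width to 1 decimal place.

Sort the longitudes: -111.6°, +107.5°, +132.1°, +152.6°.
Eastward gaps between consecutive values (wrapping around): 219.1°, 24.6°, 20.5°, 95.8°.
Largest gap = 219.1° ⇒ minimal covering band is its complement: 360° − 219.1° = 140.9°.
Band runs from +107.5° eastward to -111.6°, crossing the antimeridian.

140.9°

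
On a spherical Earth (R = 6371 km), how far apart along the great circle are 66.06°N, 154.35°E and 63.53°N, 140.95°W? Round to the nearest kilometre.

2939 km

Δλ = -140.95 − 154.35 = -295.30°; wrapped into (−180°, 180°]: 64.70°.
Δφ = 63.53 − 66.06 = -2.53°.
a = sin²(Δφ/2) + cos φ₁ · cos φ₂ · sin²(Δλ/2) = 0.052274.
c = 2·atan2(√a, √(1−a)) = 0.46135 rad → d = 6371·c ≈ 2939.26 km.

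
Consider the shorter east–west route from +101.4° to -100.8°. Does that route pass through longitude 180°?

Yes

Naïve |-100.8 − 101.4| = 202.2° > 180°, so the shorter arc goes the other way round — across 180°.
Signed shortest Δλ = ((-100.8 − 101.4 + 180) mod 360) − 180 = 157.8°.
Going east by 157.8° from +101.4° passes through 180° before reaching -100.8°.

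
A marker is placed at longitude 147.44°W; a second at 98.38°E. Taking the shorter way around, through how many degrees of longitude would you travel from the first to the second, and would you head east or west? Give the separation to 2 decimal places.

114.18° west

Raw difference: 98.38 − -147.44 = 245.82°.
Normalise into (−180°, 180°]: 245.82° − 360° = -114.18°.
Negative ⇒ the second point lies to the west; separation 114.18°.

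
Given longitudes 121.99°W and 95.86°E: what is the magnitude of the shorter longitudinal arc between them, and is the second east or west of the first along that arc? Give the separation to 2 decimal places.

142.15° west

Raw difference: 95.86 − -121.99 = 217.85°.
Normalise into (−180°, 180°]: 217.85° − 360° = -142.15°.
Negative ⇒ the second point lies to the west; separation 142.15°.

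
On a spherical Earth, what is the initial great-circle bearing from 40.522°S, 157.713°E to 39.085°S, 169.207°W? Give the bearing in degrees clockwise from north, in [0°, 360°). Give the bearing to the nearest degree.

98°

Δλ = -169.207 − 157.713 = -326.920°; wrapped into (−180°, 180°]: 33.080°.
θ = atan2( sin Δλ · cos φ₂ , cos φ₁ · sin φ₂ − sin φ₁ · cos φ₂ · cos Δλ )
  = atan2(0.42366, -0.05667) = 97.619° → normalised to [0°, 360°): 97.619°.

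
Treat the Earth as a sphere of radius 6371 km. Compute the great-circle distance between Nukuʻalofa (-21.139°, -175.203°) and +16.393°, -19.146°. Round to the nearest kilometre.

Δλ = -19.146 − -175.203 = 156.057°.
Δφ = 16.393 − -21.139 = 37.532°.
a = sin²(Δφ/2) + cos φ₁ · cos φ₂ · sin²(Δλ/2) = 0.959787.
c = 2·atan2(√a, √(1−a)) = 2.73779 rad → d = 6371·c ≈ 17442.47 km.

17442 km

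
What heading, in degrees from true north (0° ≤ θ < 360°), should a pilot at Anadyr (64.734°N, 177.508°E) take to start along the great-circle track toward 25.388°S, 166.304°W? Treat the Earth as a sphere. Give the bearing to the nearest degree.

Δλ = -166.304 − 177.508 = -343.812°; wrapped into (−180°, 180°]: 16.188°.
θ = atan2( sin Δλ · cos φ₂ , cos φ₁ · sin φ₂ − sin φ₁ · cos φ₂ · cos Δλ )
  = atan2(0.25187, -0.96761) = 165.410° → normalised to [0°, 360°): 165.410°.

165°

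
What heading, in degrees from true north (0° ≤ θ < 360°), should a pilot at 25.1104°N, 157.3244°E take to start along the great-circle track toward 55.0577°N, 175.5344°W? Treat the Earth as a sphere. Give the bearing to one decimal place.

26.4°

Δλ = -175.5344 − 157.3244 = -332.8588°; wrapped into (−180°, 180°]: 27.1412°.
θ = atan2( sin Δλ · cos φ₂ , cos φ₁ · sin φ₂ − sin φ₁ · cos φ₂ · cos Δλ )
  = atan2(0.26128, 0.52597) = 26.416° → normalised to [0°, 360°): 26.416°.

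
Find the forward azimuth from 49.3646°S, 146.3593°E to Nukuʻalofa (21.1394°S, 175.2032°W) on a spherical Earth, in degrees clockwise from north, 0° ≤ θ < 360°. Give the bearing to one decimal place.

61.1°

Δλ = -175.2032 − 146.3593 = -321.5625°; wrapped into (−180°, 180°]: 38.4375°.
θ = atan2( sin Δλ · cos φ₂ , cos φ₁ · sin φ₂ − sin φ₁ · cos φ₂ · cos Δλ )
  = atan2(0.57983, 0.31955) = 61.140° → normalised to [0°, 360°): 61.140°.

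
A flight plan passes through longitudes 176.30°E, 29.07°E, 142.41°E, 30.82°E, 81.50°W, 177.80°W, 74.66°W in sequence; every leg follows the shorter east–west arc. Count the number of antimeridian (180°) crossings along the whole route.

0

Leg 1: +176.30° → +29.07°, shortest Δλ = -147.23° (west) — does not cross 180°.
Leg 2: +29.07° → +142.41°, shortest Δλ = 113.34° (east) — does not cross 180°.
Leg 3: +142.41° → +30.82°, shortest Δλ = -111.59° (west) — does not cross 180°.
Leg 4: +30.82° → -81.50°, shortest Δλ = -112.32° (west) — does not cross 180°.
Leg 5: -81.50° → -177.80°, shortest Δλ = -96.3° (west) — does not cross 180°.
Leg 6: -177.80° → -74.66°, shortest Δλ = 103.14° (east) — does not cross 180°.
Total crossings: 0.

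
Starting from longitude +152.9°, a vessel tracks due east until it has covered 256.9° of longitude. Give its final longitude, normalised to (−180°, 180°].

Start at +152.9°; shift +256.9° → +409.8°.
+409.8° lies outside (−180°, 180°]; subtract 360° → +49.8°.

+49.8°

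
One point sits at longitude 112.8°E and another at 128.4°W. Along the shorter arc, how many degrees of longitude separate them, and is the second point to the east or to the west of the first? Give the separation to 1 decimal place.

Raw difference: -128.4 − 112.8 = -241.2°.
Normalise into (−180°, 180°]: -241.2° + 360° = 118.8°.
Positive ⇒ the second point lies to the east; separation 118.8°.

118.8° east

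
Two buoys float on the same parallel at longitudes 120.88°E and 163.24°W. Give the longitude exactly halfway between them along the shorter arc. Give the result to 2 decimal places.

158.82°E

Signed shortest Δλ from +120.88° to -163.24° is +75.88°.
Midpoint longitude = +120.88° + (+75.88°)/2 = +120.88° + 37.94° = +158.82°.
(The naïve average (+120.88 + -163.24)/2 = -21.18° is on the wrong side of the globe.)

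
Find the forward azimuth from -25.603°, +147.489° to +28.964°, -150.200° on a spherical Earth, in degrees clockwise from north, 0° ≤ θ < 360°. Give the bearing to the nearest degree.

52°

Δλ = -150.200 − 147.489 = -297.689°; wrapped into (−180°, 180°]: 62.311°.
θ = atan2( sin Δλ · cos φ₂ , cos φ₁ · sin φ₂ − sin φ₁ · cos φ₂ · cos Δλ )
  = atan2(0.77473, 0.61240) = 51.675° → normalised to [0°, 360°): 51.675°.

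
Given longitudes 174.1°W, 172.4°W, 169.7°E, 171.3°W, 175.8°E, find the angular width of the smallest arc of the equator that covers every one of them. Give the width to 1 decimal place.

Sort the longitudes: -174.1°, -172.4°, -171.3°, +169.7°, +175.8°.
Eastward gaps between consecutive values (wrapping around): 1.7°, 1.1°, 341.0°, 6.1°, 10.1°.
Largest gap = 341.0° ⇒ minimal covering band is its complement: 360° − 341.0° = 19.0°.
Band runs from +169.7° eastward to -171.3°, crossing the antimeridian.

19.0°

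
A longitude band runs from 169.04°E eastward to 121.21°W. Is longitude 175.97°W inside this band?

Yes

Band width going east from +169.04° to -121.21°: ((-121.21 − 169.04) mod 360) = 69.75°.
Offset of -175.97° east of the west edge: ((-175.97 − 169.04) mod 360) = 14.99°.
14.99° ≤ 69.75° ⇒ inside.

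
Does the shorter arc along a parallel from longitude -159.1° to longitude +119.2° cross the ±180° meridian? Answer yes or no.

Naïve |119.2 − -159.1| = 278.3° > 180°, so the shorter arc goes the other way round — across 180°.
Signed shortest Δλ = ((119.2 − -159.1 + 180) mod 360) − 180 = -81.7°.
Going west by 81.7° from -159.1° passes through 180° before reaching +119.2°.

Yes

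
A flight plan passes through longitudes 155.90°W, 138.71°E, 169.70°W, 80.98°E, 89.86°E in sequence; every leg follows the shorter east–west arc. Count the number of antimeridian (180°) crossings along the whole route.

3

Leg 1: -155.90° → +138.71°, shortest Δλ = -65.39° (west) — crosses 180°.
Leg 2: +138.71° → -169.70°, shortest Δλ = 51.59° (east) — crosses 180°.
Leg 3: -169.70° → +80.98°, shortest Δλ = -109.32° (west) — crosses 180°.
Leg 4: +80.98° → +89.86°, shortest Δλ = 8.88° (east) — does not cross 180°.
Total crossings: 3.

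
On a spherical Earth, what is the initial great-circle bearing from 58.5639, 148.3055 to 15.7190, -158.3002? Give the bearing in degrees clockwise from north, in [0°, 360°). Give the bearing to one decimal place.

114.3°

Δλ = -158.3002 − 148.3055 = -306.6057°; wrapped into (−180°, 180°]: 53.3943°.
θ = atan2( sin Δλ · cos φ₂ , cos φ₁ · sin φ₂ − sin φ₁ · cos φ₂ · cos Δλ )
  = atan2(0.77274, -0.34846) = 114.272° → normalised to [0°, 360°): 114.272°.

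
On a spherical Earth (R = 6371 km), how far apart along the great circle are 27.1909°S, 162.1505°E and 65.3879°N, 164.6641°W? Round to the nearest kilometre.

Δλ = -164.6641 − 162.1505 = -326.8146°; wrapped into (−180°, 180°]: 33.1854°.
Δφ = 65.3879 − -27.1909 = 92.5788°.
a = sin²(Δφ/2) + cos φ₁ · cos φ₂ · sin²(Δλ/2) = 0.552706.
c = 2·atan2(√a, √(1−a)) = 1.67640 rad → d = 6371·c ≈ 10680.37 km.

10680 km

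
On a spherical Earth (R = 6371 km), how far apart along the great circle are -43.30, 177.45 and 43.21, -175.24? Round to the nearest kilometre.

9647 km

Δλ = -175.24 − 177.45 = -352.69°; wrapped into (−180°, 180°]: 7.31°.
Δφ = 43.21 − -43.30 = 86.51°.
a = sin²(Δφ/2) + cos φ₁ · cos φ₂ · sin²(Δλ/2) = 0.471718.
c = 2·atan2(√a, √(1−a)) = 1.51420 rad → d = 6371·c ≈ 9646.99 km.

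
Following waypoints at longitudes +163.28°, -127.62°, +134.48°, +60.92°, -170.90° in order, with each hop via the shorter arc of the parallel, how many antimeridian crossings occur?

Leg 1: +163.28° → -127.62°, shortest Δλ = 69.1° (east) — crosses 180°.
Leg 2: -127.62° → +134.48°, shortest Δλ = -97.9° (west) — crosses 180°.
Leg 3: +134.48° → +60.92°, shortest Δλ = -73.56° (west) — does not cross 180°.
Leg 4: +60.92° → -170.90°, shortest Δλ = 128.18° (east) — crosses 180°.
Total crossings: 3.

3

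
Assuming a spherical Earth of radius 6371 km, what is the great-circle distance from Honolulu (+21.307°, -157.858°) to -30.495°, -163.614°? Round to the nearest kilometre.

5793 km

Δλ = -163.614 − -157.858 = -5.756°.
Δφ = -30.495 − 21.307 = -51.802°.
a = sin²(Δφ/2) + cos φ₁ · cos φ₂ · sin²(Δλ/2) = 0.192833.
c = 2·atan2(√a, √(1−a)) = 0.90926 rad → d = 6371·c ≈ 5792.87 km.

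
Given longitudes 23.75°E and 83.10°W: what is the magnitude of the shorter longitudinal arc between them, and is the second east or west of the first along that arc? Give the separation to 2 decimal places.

106.85° west

Raw difference: -83.10 − 23.75 = -106.85°.
Normalise into (−180°, 180°]: -106.85° stays -106.85°.
Negative ⇒ the second point lies to the west; separation 106.85°.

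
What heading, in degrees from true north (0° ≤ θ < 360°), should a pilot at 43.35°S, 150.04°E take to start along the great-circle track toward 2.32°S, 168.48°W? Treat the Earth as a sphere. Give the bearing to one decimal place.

Δλ = -168.48 − 150.04 = -318.52°; wrapped into (−180°, 180°]: 41.48°.
θ = atan2( sin Δλ · cos φ₂ , cos φ₁ · sin φ₂ − sin φ₁ · cos φ₂ · cos Δλ )
  = atan2(0.66182, 0.48442) = 53.797° → normalised to [0°, 360°): 53.797°.

53.8°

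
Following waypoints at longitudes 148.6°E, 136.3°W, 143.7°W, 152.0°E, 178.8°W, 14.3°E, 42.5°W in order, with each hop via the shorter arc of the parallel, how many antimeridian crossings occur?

Leg 1: +148.6° → -136.3°, shortest Δλ = 75.1° (east) — crosses 180°.
Leg 2: -136.3° → -143.7°, shortest Δλ = -7.4° (west) — does not cross 180°.
Leg 3: -143.7° → +152.0°, shortest Δλ = -64.3° (west) — crosses 180°.
Leg 4: +152.0° → -178.8°, shortest Δλ = 29.2° (east) — crosses 180°.
Leg 5: -178.8° → +14.3°, shortest Δλ = -166.9° (west) — crosses 180°.
Leg 6: +14.3° → -42.5°, shortest Δλ = -56.8° (west) — does not cross 180°.
Total crossings: 4.

4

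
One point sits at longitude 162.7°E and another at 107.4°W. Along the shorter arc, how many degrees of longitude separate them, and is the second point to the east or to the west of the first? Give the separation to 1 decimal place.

89.9° east

Raw difference: -107.4 − 162.7 = -270.1°.
Normalise into (−180°, 180°]: -270.1° + 360° = 89.9°.
Positive ⇒ the second point lies to the east; separation 89.9°.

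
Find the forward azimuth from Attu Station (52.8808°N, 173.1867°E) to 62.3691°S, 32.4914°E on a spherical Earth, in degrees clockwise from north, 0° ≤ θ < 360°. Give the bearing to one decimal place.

Δλ = 32.4914 − 173.1867 = -140.6953°.
θ = atan2( sin Δλ · cos φ₂ , cos φ₁ · sin φ₂ − sin φ₁ · cos φ₂ · cos Δλ )
  = atan2(-0.29377, -0.24850) = -130.227° → normalised to [0°, 360°): 229.773°.

229.8°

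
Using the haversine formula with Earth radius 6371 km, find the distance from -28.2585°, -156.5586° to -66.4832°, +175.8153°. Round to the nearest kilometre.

Δλ = 175.8153 − -156.5586 = 332.3739°; wrapped into (−180°, 180°]: -27.6261°.
Δφ = -66.4832 − -28.2585 = -38.2247°.
a = sin²(Δφ/2) + cos φ₁ · cos φ₂ · sin²(Δλ/2) = 0.127240.
c = 2·atan2(√a, √(1−a)) = 0.72948 rad → d = 6371·c ≈ 4647.52 km.

4648 km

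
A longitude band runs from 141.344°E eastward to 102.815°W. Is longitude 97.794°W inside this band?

Band width going east from +141.344° to -102.815°: ((-102.815 − 141.344) mod 360) = 115.841°.
Offset of -97.794° east of the west edge: ((-97.794 − 141.344) mod 360) = 120.862°.
120.862° > 115.841° ⇒ outside.

No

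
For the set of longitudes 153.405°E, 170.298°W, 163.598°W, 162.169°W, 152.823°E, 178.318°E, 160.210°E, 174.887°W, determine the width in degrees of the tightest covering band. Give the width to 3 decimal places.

Sort the longitudes: -174.887°, -170.298°, -163.598°, -162.169°, +152.823°, +153.405°, +160.210°, +178.318°.
Eastward gaps between consecutive values (wrapping around): 4.589°, 6.700°, 1.429°, 314.992°, 0.582°, 6.805°, 18.108°, 6.795°.
Largest gap = 314.992° ⇒ minimal covering band is its complement: 360° − 314.992° = 45.008°.
Band runs from +152.823° eastward to -162.169°, crossing the antimeridian.

45.008°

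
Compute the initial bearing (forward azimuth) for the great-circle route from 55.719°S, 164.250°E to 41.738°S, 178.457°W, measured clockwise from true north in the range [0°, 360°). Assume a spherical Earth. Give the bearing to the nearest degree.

46°

Δλ = -178.457 − 164.250 = -342.707°; wrapped into (−180°, 180°]: 17.293°.
θ = atan2( sin Δλ · cos φ₂ , cos φ₁ · sin φ₂ − sin φ₁ · cos φ₂ · cos Δλ )
  = atan2(0.22181, 0.21373) = 46.063° → normalised to [0°, 360°): 46.063°.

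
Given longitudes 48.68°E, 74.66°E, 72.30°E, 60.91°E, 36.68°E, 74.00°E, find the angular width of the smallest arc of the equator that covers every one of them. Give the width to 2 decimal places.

Sort the longitudes: +36.68°, +48.68°, +60.91°, +72.30°, +74.00°, +74.66°.
Eastward gaps between consecutive values (wrapping around): 12.00°, 12.23°, 11.39°, 1.70°, 0.66°, 322.02°.
Largest gap = 322.02° ⇒ minimal covering band is its complement: 360° − 322.02° = 37.98°.
Band runs from +36.68° eastward to +74.66°.

37.98°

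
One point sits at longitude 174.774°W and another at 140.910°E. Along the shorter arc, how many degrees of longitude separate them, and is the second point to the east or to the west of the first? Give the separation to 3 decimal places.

44.316° west

Raw difference: 140.910 − -174.774 = 315.684°.
Normalise into (−180°, 180°]: 315.684° − 360° = -44.316°.
Negative ⇒ the second point lies to the west; separation 44.316°.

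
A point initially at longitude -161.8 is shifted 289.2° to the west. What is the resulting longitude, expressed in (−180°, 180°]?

-91.0°

Start at -161.8°; shift −289.2° → -451.0°.
-451.0° lies outside (−180°, 180°]; add 360° → -91.0°.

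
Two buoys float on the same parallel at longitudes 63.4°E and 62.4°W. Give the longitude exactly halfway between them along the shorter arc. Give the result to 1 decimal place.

0.5°E

Signed shortest Δλ from +63.4° to -62.4° is -125.8°.
Midpoint longitude = +63.4° + (-125.8°)/2 = +63.4° − 62.9° = +0.5°.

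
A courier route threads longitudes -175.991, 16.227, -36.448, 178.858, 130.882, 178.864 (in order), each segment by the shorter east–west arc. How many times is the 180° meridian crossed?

2

Leg 1: -175.991° → +16.227°, shortest Δλ = -167.782° (west) — crosses 180°.
Leg 2: +16.227° → -36.448°, shortest Δλ = -52.675° (west) — does not cross 180°.
Leg 3: -36.448° → +178.858°, shortest Δλ = -144.694° (west) — crosses 180°.
Leg 4: +178.858° → +130.882°, shortest Δλ = -47.976° (west) — does not cross 180°.
Leg 5: +130.882° → +178.864°, shortest Δλ = 47.982° (east) — does not cross 180°.
Total crossings: 2.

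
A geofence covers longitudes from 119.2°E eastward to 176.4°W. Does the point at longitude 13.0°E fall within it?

Band width going east from +119.2° to -176.4°: ((-176.4 − 119.2) mod 360) = 64.4°.
Offset of +13.0° east of the west edge: ((13.0 − 119.2) mod 360) = 253.8°.
253.8° > 64.4° ⇒ outside.

No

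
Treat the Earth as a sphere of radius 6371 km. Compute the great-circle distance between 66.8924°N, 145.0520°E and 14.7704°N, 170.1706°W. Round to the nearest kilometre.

6643 km

Δλ = -170.1706 − 145.0520 = -315.2226°; wrapped into (−180°, 180°]: 44.7774°.
Δφ = 14.7704 − 66.8924 = -52.1220°.
a = sin²(Δφ/2) + cos φ₁ · cos φ₂ · sin²(Δλ/2) = 0.248064.
c = 2·atan2(√a, √(1−a)) = 1.04272 rad → d = 6371·c ≈ 6643.17 km.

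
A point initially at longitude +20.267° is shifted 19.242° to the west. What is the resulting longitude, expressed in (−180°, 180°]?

+1.025°

Start at +20.267°; shift −19.242° → +1.025°.
+1.025° already lies in (−180°, 180°].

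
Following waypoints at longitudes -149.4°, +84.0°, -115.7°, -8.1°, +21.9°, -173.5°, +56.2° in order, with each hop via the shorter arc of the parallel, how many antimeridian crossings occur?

4

Leg 1: -149.4° → +84.0°, shortest Δλ = -126.6° (west) — crosses 180°.
Leg 2: +84.0° → -115.7°, shortest Δλ = 160.3° (east) — crosses 180°.
Leg 3: -115.7° → -8.1°, shortest Δλ = 107.6° (east) — does not cross 180°.
Leg 4: -8.1° → +21.9°, shortest Δλ = 30.0° (east) — does not cross 180°.
Leg 5: +21.9° → -173.5°, shortest Δλ = 164.6° (east) — crosses 180°.
Leg 6: -173.5° → +56.2°, shortest Δλ = -130.3° (west) — crosses 180°.
Total crossings: 4.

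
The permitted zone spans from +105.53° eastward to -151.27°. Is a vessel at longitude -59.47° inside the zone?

Band width going east from +105.53° to -151.27°: ((-151.27 − 105.53) mod 360) = 103.20°.
Offset of -59.47° east of the west edge: ((-59.47 − 105.53) mod 360) = 195.00°.
195.00° > 103.20° ⇒ outside.

No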